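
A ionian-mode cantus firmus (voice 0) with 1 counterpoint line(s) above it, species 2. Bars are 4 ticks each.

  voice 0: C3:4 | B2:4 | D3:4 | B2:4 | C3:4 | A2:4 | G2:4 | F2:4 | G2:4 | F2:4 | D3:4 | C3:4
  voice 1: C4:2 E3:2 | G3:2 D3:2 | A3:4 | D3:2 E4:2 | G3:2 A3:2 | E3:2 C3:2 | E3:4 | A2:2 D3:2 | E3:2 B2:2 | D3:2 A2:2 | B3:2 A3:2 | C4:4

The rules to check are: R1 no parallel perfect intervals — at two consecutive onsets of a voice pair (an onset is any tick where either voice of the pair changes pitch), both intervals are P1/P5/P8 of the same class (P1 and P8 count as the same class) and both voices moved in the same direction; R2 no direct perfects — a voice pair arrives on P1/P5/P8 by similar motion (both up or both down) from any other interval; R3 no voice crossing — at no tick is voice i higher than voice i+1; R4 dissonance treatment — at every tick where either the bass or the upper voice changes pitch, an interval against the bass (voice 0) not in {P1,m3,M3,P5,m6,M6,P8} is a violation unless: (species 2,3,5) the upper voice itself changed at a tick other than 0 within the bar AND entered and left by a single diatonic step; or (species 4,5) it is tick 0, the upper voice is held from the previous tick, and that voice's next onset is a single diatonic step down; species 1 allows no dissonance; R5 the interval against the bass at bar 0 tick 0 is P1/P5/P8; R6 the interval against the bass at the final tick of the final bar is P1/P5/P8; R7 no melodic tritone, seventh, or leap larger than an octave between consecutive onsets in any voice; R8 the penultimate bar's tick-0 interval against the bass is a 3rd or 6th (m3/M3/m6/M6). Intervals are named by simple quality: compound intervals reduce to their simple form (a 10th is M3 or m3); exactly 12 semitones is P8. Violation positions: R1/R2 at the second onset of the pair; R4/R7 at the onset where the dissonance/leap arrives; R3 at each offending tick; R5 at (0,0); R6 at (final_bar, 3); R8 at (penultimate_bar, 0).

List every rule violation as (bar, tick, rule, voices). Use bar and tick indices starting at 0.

bar 0: v0=C3 v1=C4 downbeat P8
bar 1: v0=B2 v1=G3 downbeat m6
bar 2: v0=D3 v1=A3 downbeat P5
bar 3: v0=B2 v1=D3 downbeat m3
bar 4: v0=C3 v1=G3 downbeat P5
bar 5: v0=A2 v1=E3 downbeat P5
bar 6: v0=G2 v1=E3 downbeat M6
bar 7: v0=F2 v1=A2 downbeat M3
bar 8: v0=G2 v1=E3 downbeat M6
bar 9: v0=F2 v1=D3 downbeat M6
bar 10: v0=D3 v1=B3 downbeat M6
bar 11: v0=C3 v1=C4 downbeat P8
  -> R2 @ bar 2 tick 0 v(0, 1): B2/D3 m3 -> D3/A3 P5 similar
  -> R4 @ bar 3 tick 2 v(0, 1): B2/E4 P4 untreated
  -> R7 @ bar 3 tick 2 v(1,): D3->E4 leap 14st
  -> R2 @ bar 5 tick 0 v(0, 1): C3/A3 M6 -> A2/E3 P5 similar
  -> R7 @ bar 10 tick 0 v(1,): A2->B3 leap 14st

(2, 0, R2, (0, 1))
(3, 2, R4, (0, 1))
(3, 2, R7, (1,))
(5, 0, R2, (0, 1))
(10, 0, R7, (1,))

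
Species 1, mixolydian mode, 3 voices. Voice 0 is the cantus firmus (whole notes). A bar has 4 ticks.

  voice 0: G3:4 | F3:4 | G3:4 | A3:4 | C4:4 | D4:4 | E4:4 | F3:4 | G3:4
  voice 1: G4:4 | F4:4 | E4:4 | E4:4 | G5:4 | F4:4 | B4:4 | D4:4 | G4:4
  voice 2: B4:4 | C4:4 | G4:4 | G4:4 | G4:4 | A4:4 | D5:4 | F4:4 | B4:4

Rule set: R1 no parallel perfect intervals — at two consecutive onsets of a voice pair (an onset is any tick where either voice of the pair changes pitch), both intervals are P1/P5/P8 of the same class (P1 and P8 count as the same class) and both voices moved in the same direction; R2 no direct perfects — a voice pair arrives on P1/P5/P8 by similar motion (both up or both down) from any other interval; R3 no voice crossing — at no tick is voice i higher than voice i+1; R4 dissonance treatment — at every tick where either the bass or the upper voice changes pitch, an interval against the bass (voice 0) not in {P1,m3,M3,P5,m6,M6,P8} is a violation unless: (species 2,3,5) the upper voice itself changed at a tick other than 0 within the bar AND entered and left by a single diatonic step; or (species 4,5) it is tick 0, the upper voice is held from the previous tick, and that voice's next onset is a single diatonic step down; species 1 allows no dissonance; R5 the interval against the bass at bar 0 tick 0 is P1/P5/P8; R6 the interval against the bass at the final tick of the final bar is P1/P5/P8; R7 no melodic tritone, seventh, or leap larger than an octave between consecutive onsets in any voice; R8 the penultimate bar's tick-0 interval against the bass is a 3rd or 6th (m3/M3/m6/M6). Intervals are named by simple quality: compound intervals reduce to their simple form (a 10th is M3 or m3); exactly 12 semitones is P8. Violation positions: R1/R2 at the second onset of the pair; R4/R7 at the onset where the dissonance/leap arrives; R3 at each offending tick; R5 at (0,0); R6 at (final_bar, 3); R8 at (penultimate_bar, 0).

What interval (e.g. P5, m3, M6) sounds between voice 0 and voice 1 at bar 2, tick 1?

M6

voice 0=G3 voice 1=E4 -> M6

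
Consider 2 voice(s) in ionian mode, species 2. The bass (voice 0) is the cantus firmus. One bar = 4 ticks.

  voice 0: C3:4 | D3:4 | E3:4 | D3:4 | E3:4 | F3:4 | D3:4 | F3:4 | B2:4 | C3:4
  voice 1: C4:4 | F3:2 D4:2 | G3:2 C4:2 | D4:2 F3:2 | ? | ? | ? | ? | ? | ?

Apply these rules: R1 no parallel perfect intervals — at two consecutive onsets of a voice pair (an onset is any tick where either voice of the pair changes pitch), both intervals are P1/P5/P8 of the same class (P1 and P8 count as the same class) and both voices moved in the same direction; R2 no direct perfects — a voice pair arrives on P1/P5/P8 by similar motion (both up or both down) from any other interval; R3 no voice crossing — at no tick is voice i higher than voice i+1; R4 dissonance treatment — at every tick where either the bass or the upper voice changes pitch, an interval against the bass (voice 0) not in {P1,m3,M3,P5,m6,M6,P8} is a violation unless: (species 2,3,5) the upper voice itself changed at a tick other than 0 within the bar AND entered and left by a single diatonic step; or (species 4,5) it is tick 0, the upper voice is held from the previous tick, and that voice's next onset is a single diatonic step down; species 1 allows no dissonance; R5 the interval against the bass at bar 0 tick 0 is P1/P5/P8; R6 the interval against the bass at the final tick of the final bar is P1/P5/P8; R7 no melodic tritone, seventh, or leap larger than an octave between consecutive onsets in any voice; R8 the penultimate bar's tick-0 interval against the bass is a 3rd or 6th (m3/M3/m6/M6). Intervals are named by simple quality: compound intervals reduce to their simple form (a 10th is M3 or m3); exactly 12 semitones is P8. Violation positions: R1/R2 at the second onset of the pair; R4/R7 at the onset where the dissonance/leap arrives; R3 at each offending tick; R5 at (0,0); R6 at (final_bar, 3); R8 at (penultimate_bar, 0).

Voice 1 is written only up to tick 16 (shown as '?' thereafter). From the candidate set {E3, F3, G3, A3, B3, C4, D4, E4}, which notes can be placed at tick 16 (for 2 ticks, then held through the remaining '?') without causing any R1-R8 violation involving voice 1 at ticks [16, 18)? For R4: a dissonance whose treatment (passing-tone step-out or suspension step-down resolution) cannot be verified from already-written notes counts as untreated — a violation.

E3: legal
F3: violates R4
G3: legal
A3: violates R4
B3: violates R2,R7
C4: legal
D4: violates R4
E4: violates R2,R7

{C4, E3, G3}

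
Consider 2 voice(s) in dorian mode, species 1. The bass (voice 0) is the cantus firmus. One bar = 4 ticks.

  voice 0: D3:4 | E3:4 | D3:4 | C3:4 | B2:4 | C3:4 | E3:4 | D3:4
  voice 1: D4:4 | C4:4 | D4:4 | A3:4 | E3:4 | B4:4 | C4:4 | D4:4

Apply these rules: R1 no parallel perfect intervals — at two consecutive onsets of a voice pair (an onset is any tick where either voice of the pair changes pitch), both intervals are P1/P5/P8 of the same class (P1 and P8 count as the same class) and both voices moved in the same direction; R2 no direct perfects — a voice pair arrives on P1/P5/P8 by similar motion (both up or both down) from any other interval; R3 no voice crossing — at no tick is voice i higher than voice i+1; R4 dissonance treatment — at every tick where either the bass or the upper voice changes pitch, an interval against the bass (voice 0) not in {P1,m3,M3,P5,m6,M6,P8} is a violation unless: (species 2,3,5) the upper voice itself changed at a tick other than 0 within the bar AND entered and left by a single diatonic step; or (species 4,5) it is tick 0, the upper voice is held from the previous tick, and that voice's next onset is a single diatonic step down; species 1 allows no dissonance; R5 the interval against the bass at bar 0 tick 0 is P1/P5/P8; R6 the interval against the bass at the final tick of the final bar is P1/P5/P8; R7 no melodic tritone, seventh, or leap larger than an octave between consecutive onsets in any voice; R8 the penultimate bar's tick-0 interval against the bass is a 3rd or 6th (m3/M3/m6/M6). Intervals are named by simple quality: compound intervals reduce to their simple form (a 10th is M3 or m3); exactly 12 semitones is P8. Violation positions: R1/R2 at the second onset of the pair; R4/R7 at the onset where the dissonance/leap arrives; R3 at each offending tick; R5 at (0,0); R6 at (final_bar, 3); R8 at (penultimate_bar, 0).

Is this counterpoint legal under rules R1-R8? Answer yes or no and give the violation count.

No (4 violations)

bar 0: v0=D3 v1=D4 (P8)
bar 1: v0=E3 v1=C4 (m6)
bar 2: v0=D3 v1=D4 (P8)
bar 3: v0=C3 v1=A3 (M6)
bar 4: v0=B2 v1=E3 (P4)
bar 5: v0=C3 v1=B4 (M7)
bar 6: v0=E3 v1=C4 (m6)
bar 7: v0=D3 v1=D4 (P8)
  R4 @ bar4.0: B2/E3 P4 untreated
  R4 @ bar5.0: C3/B4 M7 untreated
  R7 @ bar5.0: E3->B4 leap 19st
  R7 @ bar6.0: B4->C4 leap 11st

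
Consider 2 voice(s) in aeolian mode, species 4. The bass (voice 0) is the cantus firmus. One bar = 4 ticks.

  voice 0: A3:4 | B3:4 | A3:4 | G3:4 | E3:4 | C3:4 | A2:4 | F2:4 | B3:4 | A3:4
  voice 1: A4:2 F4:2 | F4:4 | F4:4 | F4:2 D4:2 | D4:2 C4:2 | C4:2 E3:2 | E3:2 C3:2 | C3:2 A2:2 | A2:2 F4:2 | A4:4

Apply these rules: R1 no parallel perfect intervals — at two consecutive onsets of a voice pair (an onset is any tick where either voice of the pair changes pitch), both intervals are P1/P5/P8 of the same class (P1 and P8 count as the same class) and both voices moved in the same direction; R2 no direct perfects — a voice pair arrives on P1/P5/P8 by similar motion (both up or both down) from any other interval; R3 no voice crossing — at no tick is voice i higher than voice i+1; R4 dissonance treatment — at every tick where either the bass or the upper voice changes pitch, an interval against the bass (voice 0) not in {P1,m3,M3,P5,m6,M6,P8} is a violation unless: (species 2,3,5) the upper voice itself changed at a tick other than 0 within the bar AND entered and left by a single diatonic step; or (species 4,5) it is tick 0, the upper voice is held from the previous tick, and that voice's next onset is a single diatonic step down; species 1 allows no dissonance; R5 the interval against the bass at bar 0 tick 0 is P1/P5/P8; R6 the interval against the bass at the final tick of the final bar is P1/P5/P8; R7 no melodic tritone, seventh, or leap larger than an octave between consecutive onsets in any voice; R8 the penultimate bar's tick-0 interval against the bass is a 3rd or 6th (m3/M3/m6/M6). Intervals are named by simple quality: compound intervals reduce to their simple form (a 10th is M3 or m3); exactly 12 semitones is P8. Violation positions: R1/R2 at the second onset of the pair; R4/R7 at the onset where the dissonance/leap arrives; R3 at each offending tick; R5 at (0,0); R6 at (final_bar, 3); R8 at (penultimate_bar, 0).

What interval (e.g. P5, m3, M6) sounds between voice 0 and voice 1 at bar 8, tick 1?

voice 0=B3 voice 1=A2 -> M2

M2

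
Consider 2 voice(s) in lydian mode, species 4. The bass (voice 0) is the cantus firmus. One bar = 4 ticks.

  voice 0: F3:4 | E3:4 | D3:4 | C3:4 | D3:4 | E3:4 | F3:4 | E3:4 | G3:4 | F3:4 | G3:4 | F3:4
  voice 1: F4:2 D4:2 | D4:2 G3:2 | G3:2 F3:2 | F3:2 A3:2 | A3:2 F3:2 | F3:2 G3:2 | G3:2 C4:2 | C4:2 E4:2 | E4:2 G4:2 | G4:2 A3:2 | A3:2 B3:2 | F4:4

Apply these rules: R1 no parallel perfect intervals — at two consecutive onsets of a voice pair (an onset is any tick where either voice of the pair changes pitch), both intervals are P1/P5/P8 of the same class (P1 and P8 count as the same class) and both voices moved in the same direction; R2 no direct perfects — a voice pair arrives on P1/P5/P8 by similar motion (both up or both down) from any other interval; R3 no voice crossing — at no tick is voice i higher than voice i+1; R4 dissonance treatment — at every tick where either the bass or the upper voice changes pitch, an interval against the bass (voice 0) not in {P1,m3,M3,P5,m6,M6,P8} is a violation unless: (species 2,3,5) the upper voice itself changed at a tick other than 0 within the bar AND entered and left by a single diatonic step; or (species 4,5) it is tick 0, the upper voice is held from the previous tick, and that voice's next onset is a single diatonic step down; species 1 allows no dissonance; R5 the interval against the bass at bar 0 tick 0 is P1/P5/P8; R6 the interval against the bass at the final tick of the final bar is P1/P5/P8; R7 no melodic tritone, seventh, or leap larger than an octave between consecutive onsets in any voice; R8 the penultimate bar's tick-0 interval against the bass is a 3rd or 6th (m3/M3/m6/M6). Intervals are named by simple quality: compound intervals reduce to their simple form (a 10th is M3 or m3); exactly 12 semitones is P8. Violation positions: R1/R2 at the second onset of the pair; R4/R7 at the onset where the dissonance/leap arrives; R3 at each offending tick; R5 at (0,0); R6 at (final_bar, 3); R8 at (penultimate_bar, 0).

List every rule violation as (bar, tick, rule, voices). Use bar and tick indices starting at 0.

bar 0: v0=F3 v1=F4 downbeat P8
bar 1: v0=E3 v1=D4 downbeat m7
bar 2: v0=D3 v1=G3 downbeat P4
bar 3: v0=C3 v1=F3 downbeat P4
bar 4: v0=D3 v1=A3 downbeat P5
bar 5: v0=E3 v1=F3 downbeat m2
bar 6: v0=F3 v1=G3 downbeat M2
bar 7: v0=E3 v1=C4 downbeat m6
bar 8: v0=G3 v1=E4 downbeat M6
bar 9: v0=F3 v1=G4 downbeat M2
bar 10: v0=G3 v1=A3 downbeat M2
bar 11: v0=F3 v1=F4 downbeat P8
  -> R4 @ bar 1 tick 0 v(0, 1): E3/D4 m7 untreated
  -> R4 @ bar 3 tick 0 v(0, 1): C3/F3 P4 untreated
  -> R4 @ bar 5 tick 0 v(0, 1): E3/F3 m2 untreated
  -> R4 @ bar 6 tick 0 v(0, 1): F3/G3 M2 untreated
  -> R4 @ bar 9 tick 0 v(0, 1): F3/G4 M2 untreated
  -> R7 @ bar 9 tick 2 v(1,): G4->A3 leap 10st
  -> R4 @ bar 10 tick 0 v(0, 1): G3/A3 M2 untreated
  -> R8 @ bar 10 tick 0 v(0, 1): penult M2 not 3rd/6th
  -> R7 @ bar 11 tick 0 v(1,): B3->F4 leap 6st

(1, 0, R4, (0, 1))
(3, 0, R4, (0, 1))
(5, 0, R4, (0, 1))
(6, 0, R4, (0, 1))
(9, 0, R4, (0, 1))
(9, 2, R7, (1,))
(10, 0, R4, (0, 1))
(10, 0, R8, (0, 1))
(11, 0, R7, (1,))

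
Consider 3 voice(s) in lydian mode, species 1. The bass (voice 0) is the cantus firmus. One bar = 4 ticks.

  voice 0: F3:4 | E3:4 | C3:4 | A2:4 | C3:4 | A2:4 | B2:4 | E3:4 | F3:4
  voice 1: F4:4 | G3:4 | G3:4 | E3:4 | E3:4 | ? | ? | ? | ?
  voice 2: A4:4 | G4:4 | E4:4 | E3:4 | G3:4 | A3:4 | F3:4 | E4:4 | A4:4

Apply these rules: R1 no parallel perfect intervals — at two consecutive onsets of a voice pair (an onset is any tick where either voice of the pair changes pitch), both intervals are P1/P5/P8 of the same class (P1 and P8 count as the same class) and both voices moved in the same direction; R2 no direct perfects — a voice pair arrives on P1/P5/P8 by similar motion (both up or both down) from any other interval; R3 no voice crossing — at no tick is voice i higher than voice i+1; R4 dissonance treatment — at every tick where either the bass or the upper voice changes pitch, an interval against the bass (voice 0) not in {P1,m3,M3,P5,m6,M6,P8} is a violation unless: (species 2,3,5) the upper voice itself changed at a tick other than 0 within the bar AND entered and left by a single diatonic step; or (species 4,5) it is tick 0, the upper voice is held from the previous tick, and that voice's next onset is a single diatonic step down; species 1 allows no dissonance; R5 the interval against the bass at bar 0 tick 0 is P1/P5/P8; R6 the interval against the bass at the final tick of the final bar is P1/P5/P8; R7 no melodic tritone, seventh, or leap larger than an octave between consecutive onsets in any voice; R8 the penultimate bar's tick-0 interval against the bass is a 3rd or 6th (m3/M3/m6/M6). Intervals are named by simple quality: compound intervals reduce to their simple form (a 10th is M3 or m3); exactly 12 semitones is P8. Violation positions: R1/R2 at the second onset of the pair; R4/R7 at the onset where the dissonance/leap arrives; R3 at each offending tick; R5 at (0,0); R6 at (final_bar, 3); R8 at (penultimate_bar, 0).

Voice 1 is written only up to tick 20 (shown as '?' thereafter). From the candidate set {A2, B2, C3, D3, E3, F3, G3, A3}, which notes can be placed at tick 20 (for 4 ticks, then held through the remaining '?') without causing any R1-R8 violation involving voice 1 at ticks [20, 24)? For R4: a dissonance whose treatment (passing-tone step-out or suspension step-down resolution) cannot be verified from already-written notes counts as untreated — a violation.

A2: violates R2
B2: violates R4
C3: legal
D3: violates R4
E3: legal
F3: legal
G3: violates R4
A3: violates R2

{C3, E3, F3}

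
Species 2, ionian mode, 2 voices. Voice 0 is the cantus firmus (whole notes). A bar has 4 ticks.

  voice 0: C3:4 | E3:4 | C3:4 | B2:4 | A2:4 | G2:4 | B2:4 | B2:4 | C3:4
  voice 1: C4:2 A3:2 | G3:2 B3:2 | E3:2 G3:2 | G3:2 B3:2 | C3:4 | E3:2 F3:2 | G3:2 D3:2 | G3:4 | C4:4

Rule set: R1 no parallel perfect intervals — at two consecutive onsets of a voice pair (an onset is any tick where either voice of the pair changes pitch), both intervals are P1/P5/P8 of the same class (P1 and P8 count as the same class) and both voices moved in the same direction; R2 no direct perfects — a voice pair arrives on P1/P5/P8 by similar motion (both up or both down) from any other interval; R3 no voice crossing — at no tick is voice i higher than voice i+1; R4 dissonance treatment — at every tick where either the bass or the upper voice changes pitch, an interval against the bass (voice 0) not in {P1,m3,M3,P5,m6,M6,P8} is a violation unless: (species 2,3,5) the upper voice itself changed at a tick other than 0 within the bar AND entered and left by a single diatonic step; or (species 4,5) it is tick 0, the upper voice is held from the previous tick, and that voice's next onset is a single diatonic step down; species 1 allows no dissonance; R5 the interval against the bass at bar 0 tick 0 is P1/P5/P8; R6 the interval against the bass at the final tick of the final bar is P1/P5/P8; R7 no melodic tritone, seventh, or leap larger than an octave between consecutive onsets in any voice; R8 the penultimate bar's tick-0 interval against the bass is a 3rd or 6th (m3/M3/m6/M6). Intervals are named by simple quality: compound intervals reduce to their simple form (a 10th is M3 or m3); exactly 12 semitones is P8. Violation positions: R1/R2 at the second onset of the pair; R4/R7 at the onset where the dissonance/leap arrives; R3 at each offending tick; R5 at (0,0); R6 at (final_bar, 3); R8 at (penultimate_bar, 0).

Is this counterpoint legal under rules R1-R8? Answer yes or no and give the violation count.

No (2 violations)

bar 0: v0=C3 v1=C4 (P8)
bar 1: v0=E3 v1=G3 (m3)
bar 2: v0=C3 v1=E3 (M3)
bar 3: v0=B2 v1=G3 (m6)
bar 4: v0=A2 v1=C3 (m3)
bar 5: v0=G2 v1=E3 (M6)
bar 6: v0=B2 v1=G3 (m6)
bar 7: v0=B2 v1=G3 (m6)
bar 8: v0=C3 v1=C4 (P8)
  R7 @ bar4.0: B3->C3 leap 11st
  R2 @ bar8.0: B2/G3 m6 -> C3/C4 P8 similar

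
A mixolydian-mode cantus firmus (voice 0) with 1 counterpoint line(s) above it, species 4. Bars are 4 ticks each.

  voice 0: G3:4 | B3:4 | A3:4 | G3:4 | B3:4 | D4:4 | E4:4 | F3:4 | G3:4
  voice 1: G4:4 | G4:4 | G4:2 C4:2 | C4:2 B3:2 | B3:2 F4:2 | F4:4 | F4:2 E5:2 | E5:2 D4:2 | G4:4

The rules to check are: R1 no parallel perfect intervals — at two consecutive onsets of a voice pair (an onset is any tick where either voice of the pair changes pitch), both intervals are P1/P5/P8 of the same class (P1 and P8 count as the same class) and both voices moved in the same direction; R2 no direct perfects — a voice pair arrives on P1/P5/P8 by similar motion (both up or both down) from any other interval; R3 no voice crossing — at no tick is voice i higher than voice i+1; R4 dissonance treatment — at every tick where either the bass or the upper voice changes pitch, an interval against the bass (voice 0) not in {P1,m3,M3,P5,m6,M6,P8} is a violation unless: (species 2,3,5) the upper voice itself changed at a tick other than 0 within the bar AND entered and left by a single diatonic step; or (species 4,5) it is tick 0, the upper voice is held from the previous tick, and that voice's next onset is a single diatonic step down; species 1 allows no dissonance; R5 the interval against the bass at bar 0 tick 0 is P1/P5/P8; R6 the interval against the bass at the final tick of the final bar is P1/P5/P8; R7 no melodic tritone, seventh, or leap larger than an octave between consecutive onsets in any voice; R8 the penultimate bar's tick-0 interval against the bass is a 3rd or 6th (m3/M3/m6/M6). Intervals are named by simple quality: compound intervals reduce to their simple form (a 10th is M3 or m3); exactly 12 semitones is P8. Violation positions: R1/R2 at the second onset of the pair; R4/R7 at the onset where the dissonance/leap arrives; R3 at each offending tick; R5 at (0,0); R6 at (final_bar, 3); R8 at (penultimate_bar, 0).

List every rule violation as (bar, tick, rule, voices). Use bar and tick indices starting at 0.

bar 0: v0=G3 v1=G4 downbeat P8
bar 1: v0=B3 v1=G4 downbeat m6
bar 2: v0=A3 v1=G4 downbeat m7
bar 3: v0=G3 v1=C4 downbeat P4
bar 4: v0=B3 v1=B3 downbeat P1
bar 5: v0=D4 v1=F4 downbeat m3
bar 6: v0=E4 v1=F4 downbeat m2
bar 7: v0=F3 v1=E5 downbeat M7
bar 8: v0=G3 v1=G4 downbeat P8
  -> R4 @ bar 2 tick 0 v(0, 1): A3/G4 m7 untreated
  -> R4 @ bar 4 tick 2 v(0, 1): B3/F4 TT untreated
  -> R7 @ bar 4 tick 2 v(1,): B3->F4 leap 6st
  -> R4 @ bar 6 tick 0 v(0, 1): E4/F4 m2 untreated
  -> R7 @ bar 6 tick 2 v(1,): F4->E5 leap 11st
  -> R4 @ bar 7 tick 0 v(0, 1): F3/E5 M7 untreated
  -> R7 @ bar 7 tick 0 v(0,): E4->F3 leap 11st
  -> R8 @ bar 7 tick 0 v(0, 1): penult M7 not 3rd/6th
  -> R7 @ bar 7 tick 2 v(1,): E5->D4 leap 14st
  -> R2 @ bar 8 tick 0 v(0, 1): F3/D4 M6 -> G3/G4 P8 similar

(2, 0, R4, (0, 1))
(4, 2, R4, (0, 1))
(4, 2, R7, (1,))
(6, 0, R4, (0, 1))
(6, 2, R7, (1,))
(7, 0, R4, (0, 1))
(7, 0, R7, (0,))
(7, 0, R8, (0, 1))
(7, 2, R7, (1,))
(8, 0, R2, (0, 1))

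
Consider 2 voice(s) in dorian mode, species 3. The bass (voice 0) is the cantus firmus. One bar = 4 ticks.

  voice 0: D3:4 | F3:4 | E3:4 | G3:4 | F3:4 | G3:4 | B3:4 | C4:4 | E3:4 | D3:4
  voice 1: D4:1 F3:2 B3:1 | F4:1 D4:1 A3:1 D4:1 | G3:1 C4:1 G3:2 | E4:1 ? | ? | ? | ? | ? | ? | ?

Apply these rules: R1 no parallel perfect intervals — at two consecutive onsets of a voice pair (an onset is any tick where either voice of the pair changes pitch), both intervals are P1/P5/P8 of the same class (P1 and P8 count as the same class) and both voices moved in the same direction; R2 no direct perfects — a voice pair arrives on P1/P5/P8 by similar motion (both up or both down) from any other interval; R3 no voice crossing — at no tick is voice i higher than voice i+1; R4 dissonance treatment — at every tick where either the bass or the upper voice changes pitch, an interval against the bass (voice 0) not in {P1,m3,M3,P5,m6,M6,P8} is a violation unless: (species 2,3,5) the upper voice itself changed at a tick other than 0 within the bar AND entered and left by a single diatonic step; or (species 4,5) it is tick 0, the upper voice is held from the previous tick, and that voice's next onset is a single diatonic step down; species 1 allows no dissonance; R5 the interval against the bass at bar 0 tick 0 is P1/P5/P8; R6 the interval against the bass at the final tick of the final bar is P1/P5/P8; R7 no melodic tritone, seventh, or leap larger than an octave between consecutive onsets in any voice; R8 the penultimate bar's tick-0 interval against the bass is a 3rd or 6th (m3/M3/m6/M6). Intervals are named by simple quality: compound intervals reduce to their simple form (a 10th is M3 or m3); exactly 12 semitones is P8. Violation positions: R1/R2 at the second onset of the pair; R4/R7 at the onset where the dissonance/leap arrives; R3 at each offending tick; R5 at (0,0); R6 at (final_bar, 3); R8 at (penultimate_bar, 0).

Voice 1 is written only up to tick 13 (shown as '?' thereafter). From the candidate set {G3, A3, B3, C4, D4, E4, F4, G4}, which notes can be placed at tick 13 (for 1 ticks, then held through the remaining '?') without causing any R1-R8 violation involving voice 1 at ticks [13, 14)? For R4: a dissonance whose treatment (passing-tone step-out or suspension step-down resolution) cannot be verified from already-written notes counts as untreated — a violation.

{B3, D4, E4, G3, G4}

G3: legal
A3: violates R4
B3: legal
C4: violates R4
D4: legal
E4: legal
F4: violates R4
G4: legal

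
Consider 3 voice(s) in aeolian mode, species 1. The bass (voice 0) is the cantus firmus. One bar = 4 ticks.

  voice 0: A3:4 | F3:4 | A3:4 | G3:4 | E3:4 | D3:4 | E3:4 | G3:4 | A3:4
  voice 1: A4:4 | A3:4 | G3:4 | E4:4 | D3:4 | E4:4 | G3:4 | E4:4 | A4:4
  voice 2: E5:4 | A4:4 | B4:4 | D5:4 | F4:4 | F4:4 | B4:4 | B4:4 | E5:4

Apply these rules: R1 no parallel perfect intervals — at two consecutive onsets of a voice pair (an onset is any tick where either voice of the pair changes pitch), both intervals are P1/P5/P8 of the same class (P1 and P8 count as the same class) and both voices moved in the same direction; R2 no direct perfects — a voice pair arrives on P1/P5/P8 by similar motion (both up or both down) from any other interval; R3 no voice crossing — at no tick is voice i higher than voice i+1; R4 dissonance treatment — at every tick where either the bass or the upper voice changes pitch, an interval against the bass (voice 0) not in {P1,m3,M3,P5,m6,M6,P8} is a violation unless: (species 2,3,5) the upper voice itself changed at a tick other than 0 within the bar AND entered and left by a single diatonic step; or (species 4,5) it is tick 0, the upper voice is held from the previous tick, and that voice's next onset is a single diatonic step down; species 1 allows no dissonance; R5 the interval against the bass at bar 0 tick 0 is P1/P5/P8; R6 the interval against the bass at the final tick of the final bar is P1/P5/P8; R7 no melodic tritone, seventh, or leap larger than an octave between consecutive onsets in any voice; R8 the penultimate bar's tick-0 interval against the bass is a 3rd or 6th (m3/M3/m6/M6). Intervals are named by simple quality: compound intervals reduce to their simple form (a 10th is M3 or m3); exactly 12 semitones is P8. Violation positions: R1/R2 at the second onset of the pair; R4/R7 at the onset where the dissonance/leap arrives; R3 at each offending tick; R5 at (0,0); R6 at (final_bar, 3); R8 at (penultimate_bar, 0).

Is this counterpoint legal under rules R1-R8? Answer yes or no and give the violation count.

No (21 violations)

bar 0: v0=A3 v1=A4 v2=E5 (P5)
bar 1: v0=F3 v1=A3 v2=A4 (M3)
bar 2: v0=A3 v1=G3 v2=B4 (M2)
bar 3: v0=G3 v1=E4 v2=D5 (P5)
bar 4: v0=E3 v1=D3 v2=F4 (m2)
bar 5: v0=D3 v1=E4 v2=F4 (m3)
bar 6: v0=E3 v1=G3 v2=B4 (P5)
bar 7: v0=G3 v1=E4 v2=B4 (M3)
bar 8: v0=A3 v1=A4 v2=E5 (P5)
  R2 @ bar1.0: A4/E5 P5 -> A3/A4 P8 similar
  R3 @ bar2.0: A3 above G3
  R4 @ bar2.0: A3/G3 M2 untreated
  R4 @ bar2.0: A3/B4 M2 untreated
  R3 @ bar2.1: A3 above G3
  R3 @ bar2.2: A3 above G3
  R3 @ bar2.3: A3 above G3
  R3 @ bar4.0: E3 above D3
  R4 @ bar4.0: E3/D3 M2 untreated
  R4 @ bar4.0: E3/F4 m2 untreated
  R7 @ bar4.0: E4->D3 leap 14st
  R3 @ bar4.1: E3 above D3
  R3 @ bar4.2: E3 above D3
  R3 @ bar4.3: E3 above D3
  R4 @ bar5.0: D3/E4 M2 untreated
  R7 @ bar5.0: D3->E4 leap 14st
  R2 @ bar6.0: D3/F4 m3 -> E3/B4 P5 similar
  R7 @ bar6.0: F4->B4 leap 6st
  R1 @ bar8.0: E4/B4 P5 -> A4/E5 P5 similar
  R2 @ bar8.0: G3/E4 M6 -> A3/A4 P8 similar
  R2 @ bar8.0: G3/B4 M3 -> A3/E5 P5 similar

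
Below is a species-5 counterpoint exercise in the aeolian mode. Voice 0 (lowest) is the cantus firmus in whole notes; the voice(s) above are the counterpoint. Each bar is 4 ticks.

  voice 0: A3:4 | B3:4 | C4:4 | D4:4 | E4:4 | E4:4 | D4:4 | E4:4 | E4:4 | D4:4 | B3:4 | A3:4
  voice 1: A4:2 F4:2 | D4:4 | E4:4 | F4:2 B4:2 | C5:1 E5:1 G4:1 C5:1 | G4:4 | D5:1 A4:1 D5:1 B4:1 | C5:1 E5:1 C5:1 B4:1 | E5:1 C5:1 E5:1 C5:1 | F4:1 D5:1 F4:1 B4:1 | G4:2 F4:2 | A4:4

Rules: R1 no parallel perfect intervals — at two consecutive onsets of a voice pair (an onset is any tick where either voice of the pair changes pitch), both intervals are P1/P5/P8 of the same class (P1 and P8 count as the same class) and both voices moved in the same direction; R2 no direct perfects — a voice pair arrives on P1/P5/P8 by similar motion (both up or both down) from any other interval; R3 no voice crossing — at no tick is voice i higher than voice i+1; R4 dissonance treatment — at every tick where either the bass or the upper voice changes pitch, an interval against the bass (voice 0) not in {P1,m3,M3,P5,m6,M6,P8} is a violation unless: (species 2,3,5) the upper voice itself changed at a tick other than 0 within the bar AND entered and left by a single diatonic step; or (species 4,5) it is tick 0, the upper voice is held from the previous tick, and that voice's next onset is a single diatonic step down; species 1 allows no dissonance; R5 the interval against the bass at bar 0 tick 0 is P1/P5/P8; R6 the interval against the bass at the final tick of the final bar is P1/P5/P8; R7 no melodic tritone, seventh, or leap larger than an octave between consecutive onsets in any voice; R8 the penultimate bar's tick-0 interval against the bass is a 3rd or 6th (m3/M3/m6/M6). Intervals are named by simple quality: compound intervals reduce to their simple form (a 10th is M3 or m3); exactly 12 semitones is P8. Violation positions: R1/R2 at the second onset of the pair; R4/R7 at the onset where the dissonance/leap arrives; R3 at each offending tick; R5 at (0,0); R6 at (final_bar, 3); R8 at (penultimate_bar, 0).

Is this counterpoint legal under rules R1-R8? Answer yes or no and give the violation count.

No (3 violations)

bar 0: v0=A3 v1=A4 (P8)
bar 1: v0=B3 v1=D4 (m3)
bar 2: v0=C4 v1=E4 (M3)
bar 3: v0=D4 v1=F4 (m3)
bar 4: v0=E4 v1=C5 (m6)
bar 5: v0=E4 v1=G4 (m3)
bar 6: v0=D4 v1=D5 (P8)
bar 7: v0=E4 v1=C5 (m6)
bar 8: v0=E4 v1=E5 (P8)
bar 9: v0=D4 v1=F4 (m3)
bar 10: v0=B3 v1=G4 (m6)
bar 11: v0=A3 v1=A4 (P8)
  R7 @ bar3.2: F4->B4 leap 6st
  R7 @ bar9.3: F4->B4 leap 6st
  R4 @ bar10.2: B3/F4 TT untreated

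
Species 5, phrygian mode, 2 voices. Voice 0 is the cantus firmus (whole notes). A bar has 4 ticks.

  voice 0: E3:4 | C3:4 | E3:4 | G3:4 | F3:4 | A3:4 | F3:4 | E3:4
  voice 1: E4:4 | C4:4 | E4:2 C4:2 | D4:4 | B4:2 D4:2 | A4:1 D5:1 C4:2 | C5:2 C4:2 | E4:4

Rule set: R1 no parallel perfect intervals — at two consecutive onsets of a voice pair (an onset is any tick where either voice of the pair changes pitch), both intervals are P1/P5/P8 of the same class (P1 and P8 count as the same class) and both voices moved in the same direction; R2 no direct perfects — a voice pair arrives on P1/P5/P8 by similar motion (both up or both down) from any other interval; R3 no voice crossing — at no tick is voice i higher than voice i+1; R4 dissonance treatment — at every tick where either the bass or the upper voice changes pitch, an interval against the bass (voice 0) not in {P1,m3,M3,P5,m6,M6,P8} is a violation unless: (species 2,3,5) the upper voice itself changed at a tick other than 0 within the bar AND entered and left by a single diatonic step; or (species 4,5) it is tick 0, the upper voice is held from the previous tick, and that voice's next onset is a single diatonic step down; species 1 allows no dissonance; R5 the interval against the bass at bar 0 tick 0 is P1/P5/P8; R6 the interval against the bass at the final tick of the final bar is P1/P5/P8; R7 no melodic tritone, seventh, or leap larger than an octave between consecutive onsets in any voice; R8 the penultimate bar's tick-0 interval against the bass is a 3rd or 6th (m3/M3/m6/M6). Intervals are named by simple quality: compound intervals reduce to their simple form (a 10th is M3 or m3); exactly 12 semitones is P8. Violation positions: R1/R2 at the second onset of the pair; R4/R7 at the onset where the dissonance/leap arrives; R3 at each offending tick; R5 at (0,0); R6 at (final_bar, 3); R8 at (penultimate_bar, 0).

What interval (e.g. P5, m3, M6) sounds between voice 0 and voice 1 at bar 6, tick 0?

voice 0=F3 voice 1=C5 -> P5

P5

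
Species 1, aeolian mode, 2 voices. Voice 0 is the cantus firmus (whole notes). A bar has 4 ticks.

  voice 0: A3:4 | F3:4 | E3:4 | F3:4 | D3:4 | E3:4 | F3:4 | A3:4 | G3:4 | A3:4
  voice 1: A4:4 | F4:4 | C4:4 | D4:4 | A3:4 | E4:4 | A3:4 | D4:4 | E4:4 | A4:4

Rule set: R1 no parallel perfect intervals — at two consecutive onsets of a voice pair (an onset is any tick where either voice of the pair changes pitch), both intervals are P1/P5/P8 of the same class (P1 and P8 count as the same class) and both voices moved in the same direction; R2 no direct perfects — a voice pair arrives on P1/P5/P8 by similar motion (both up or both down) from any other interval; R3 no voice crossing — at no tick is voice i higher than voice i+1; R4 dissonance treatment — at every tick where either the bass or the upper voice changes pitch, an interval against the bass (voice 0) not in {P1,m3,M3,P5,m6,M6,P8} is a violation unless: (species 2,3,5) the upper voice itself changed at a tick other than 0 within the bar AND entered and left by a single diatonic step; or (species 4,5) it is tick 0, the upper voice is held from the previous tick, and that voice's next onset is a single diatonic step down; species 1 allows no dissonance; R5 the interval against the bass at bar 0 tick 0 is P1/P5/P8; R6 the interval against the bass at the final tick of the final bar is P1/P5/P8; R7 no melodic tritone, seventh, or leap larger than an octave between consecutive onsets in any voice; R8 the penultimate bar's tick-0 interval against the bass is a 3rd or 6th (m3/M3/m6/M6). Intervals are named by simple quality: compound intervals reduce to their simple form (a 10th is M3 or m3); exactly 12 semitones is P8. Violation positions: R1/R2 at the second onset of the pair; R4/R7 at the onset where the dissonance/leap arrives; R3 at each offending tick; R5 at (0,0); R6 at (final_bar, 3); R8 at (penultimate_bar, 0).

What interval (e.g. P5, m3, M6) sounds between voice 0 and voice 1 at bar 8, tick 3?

voice 0=G3 voice 1=E4 -> M6

M6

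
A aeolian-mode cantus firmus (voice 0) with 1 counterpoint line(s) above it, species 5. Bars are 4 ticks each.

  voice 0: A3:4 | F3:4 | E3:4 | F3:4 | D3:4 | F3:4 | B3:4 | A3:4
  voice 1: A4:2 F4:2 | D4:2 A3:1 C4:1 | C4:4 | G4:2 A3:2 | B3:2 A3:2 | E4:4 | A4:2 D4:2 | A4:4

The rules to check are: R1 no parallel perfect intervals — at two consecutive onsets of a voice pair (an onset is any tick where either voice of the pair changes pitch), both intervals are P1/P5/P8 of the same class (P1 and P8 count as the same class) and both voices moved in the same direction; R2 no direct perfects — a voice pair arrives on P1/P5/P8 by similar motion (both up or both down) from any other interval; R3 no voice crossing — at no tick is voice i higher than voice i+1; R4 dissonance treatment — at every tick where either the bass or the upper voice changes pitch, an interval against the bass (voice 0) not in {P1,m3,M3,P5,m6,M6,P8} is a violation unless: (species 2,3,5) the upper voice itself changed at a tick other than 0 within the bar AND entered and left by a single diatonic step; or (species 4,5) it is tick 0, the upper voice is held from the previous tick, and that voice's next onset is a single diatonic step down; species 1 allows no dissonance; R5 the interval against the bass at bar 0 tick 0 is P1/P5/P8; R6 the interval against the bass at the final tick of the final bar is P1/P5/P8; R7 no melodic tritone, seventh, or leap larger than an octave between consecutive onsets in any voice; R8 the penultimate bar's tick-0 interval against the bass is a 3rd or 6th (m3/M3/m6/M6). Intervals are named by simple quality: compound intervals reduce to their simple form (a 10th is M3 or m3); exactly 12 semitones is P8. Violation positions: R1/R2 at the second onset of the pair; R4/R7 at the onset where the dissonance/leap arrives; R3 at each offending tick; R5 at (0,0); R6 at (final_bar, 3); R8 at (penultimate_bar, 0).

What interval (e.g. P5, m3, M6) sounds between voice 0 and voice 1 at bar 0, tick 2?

m6

voice 0=A3 voice 1=F4 -> m6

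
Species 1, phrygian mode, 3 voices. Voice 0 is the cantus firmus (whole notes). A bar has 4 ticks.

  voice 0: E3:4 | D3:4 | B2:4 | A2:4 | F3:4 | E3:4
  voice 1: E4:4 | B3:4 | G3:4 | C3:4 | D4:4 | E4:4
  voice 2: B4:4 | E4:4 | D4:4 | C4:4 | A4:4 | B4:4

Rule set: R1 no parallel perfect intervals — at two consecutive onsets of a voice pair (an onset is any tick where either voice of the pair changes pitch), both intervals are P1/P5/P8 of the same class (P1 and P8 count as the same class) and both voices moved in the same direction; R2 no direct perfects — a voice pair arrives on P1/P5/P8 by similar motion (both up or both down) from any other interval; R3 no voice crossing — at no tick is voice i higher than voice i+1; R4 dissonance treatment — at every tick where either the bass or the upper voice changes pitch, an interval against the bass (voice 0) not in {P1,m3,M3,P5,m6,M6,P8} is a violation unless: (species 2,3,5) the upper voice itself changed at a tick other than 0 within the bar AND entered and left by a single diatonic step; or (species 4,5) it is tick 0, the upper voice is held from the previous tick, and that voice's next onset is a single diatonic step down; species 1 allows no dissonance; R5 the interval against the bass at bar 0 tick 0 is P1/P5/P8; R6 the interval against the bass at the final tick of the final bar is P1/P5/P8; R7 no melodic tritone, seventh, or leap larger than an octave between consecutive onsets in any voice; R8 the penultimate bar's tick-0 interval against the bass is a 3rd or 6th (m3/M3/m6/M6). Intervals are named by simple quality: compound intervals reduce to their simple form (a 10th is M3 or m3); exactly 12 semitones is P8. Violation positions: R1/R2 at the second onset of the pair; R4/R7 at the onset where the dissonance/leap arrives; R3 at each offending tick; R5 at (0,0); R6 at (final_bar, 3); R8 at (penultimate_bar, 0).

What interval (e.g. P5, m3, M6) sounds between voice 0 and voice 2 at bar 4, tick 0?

M3

voice 0=F3 voice 2=A4 -> M3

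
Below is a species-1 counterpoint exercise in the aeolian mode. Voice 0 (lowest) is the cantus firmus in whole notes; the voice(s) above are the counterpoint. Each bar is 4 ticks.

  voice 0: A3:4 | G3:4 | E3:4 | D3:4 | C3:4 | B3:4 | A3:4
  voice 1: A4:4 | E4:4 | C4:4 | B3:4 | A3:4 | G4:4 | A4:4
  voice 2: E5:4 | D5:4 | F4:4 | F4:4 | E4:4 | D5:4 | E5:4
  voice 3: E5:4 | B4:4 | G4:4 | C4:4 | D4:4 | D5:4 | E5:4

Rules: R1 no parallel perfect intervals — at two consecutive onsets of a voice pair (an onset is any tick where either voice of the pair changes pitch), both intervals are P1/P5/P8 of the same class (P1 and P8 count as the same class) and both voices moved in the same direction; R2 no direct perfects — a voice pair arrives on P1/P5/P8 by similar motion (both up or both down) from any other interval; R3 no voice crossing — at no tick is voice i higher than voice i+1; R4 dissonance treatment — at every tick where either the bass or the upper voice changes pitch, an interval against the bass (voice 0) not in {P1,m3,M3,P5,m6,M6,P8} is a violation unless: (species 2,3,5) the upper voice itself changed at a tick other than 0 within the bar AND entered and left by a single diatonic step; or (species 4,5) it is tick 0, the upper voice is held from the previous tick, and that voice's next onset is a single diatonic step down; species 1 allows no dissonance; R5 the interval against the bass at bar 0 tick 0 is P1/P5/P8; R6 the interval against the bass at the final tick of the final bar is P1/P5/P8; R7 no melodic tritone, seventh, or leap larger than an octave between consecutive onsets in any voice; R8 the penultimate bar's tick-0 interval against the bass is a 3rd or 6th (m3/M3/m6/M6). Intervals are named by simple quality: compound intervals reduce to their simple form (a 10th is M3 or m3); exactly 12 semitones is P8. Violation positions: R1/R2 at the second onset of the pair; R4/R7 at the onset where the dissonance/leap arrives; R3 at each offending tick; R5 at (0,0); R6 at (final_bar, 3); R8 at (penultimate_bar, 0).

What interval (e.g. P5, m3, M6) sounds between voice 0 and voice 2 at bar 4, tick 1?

M3

voice 0=C3 voice 2=E4 -> M3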